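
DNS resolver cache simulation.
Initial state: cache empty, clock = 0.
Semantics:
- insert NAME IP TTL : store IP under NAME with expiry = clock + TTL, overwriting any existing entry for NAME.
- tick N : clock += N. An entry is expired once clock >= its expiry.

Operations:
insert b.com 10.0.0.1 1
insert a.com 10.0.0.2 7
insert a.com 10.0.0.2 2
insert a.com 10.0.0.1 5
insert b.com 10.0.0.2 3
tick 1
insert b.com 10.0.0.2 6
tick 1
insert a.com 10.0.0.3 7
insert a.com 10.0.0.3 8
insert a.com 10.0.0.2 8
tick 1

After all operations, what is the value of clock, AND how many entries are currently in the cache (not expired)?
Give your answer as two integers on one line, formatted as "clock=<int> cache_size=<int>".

Op 1: insert b.com -> 10.0.0.1 (expiry=0+1=1). clock=0
Op 2: insert a.com -> 10.0.0.2 (expiry=0+7=7). clock=0
Op 3: insert a.com -> 10.0.0.2 (expiry=0+2=2). clock=0
Op 4: insert a.com -> 10.0.0.1 (expiry=0+5=5). clock=0
Op 5: insert b.com -> 10.0.0.2 (expiry=0+3=3). clock=0
Op 6: tick 1 -> clock=1.
Op 7: insert b.com -> 10.0.0.2 (expiry=1+6=7). clock=1
Op 8: tick 1 -> clock=2.
Op 9: insert a.com -> 10.0.0.3 (expiry=2+7=9). clock=2
Op 10: insert a.com -> 10.0.0.3 (expiry=2+8=10). clock=2
Op 11: insert a.com -> 10.0.0.2 (expiry=2+8=10). clock=2
Op 12: tick 1 -> clock=3.
Final clock = 3
Final cache (unexpired): {a.com,b.com} -> size=2

Answer: clock=3 cache_size=2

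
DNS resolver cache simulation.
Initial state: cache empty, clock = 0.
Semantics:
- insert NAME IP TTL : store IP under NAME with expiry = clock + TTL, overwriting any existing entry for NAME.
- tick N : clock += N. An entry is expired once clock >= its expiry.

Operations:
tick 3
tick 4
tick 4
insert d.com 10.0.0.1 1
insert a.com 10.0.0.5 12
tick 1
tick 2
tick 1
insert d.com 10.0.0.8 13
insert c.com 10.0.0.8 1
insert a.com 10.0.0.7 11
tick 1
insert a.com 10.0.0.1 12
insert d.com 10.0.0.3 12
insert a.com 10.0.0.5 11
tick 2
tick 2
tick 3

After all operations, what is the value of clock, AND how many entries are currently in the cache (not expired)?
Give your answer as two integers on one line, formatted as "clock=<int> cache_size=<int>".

Answer: clock=23 cache_size=2

Derivation:
Op 1: tick 3 -> clock=3.
Op 2: tick 4 -> clock=7.
Op 3: tick 4 -> clock=11.
Op 4: insert d.com -> 10.0.0.1 (expiry=11+1=12). clock=11
Op 5: insert a.com -> 10.0.0.5 (expiry=11+12=23). clock=11
Op 6: tick 1 -> clock=12. purged={d.com}
Op 7: tick 2 -> clock=14.
Op 8: tick 1 -> clock=15.
Op 9: insert d.com -> 10.0.0.8 (expiry=15+13=28). clock=15
Op 10: insert c.com -> 10.0.0.8 (expiry=15+1=16). clock=15
Op 11: insert a.com -> 10.0.0.7 (expiry=15+11=26). clock=15
Op 12: tick 1 -> clock=16. purged={c.com}
Op 13: insert a.com -> 10.0.0.1 (expiry=16+12=28). clock=16
Op 14: insert d.com -> 10.0.0.3 (expiry=16+12=28). clock=16
Op 15: insert a.com -> 10.0.0.5 (expiry=16+11=27). clock=16
Op 16: tick 2 -> clock=18.
Op 17: tick 2 -> clock=20.
Op 18: tick 3 -> clock=23.
Final clock = 23
Final cache (unexpired): {a.com,d.com} -> size=2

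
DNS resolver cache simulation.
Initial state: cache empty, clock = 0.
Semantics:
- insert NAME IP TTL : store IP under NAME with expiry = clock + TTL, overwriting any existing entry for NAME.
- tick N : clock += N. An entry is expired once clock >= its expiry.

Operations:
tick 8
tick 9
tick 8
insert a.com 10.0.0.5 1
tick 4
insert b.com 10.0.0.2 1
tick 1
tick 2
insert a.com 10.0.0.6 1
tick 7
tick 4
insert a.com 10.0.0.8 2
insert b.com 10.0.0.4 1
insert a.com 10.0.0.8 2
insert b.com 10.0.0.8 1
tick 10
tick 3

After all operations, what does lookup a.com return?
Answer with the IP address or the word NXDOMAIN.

Answer: NXDOMAIN

Derivation:
Op 1: tick 8 -> clock=8.
Op 2: tick 9 -> clock=17.
Op 3: tick 8 -> clock=25.
Op 4: insert a.com -> 10.0.0.5 (expiry=25+1=26). clock=25
Op 5: tick 4 -> clock=29. purged={a.com}
Op 6: insert b.com -> 10.0.0.2 (expiry=29+1=30). clock=29
Op 7: tick 1 -> clock=30. purged={b.com}
Op 8: tick 2 -> clock=32.
Op 9: insert a.com -> 10.0.0.6 (expiry=32+1=33). clock=32
Op 10: tick 7 -> clock=39. purged={a.com}
Op 11: tick 4 -> clock=43.
Op 12: insert a.com -> 10.0.0.8 (expiry=43+2=45). clock=43
Op 13: insert b.com -> 10.0.0.4 (expiry=43+1=44). clock=43
Op 14: insert a.com -> 10.0.0.8 (expiry=43+2=45). clock=43
Op 15: insert b.com -> 10.0.0.8 (expiry=43+1=44). clock=43
Op 16: tick 10 -> clock=53. purged={a.com,b.com}
Op 17: tick 3 -> clock=56.
lookup a.com: not in cache (expired or never inserted)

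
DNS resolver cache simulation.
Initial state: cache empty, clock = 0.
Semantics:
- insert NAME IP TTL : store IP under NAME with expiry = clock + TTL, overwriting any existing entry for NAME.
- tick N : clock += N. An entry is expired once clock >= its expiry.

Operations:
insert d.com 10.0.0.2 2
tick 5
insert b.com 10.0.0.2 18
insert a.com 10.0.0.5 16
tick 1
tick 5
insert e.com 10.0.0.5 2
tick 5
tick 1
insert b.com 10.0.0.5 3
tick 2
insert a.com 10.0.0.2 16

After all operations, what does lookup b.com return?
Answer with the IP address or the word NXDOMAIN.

Answer: 10.0.0.5

Derivation:
Op 1: insert d.com -> 10.0.0.2 (expiry=0+2=2). clock=0
Op 2: tick 5 -> clock=5. purged={d.com}
Op 3: insert b.com -> 10.0.0.2 (expiry=5+18=23). clock=5
Op 4: insert a.com -> 10.0.0.5 (expiry=5+16=21). clock=5
Op 5: tick 1 -> clock=6.
Op 6: tick 5 -> clock=11.
Op 7: insert e.com -> 10.0.0.5 (expiry=11+2=13). clock=11
Op 8: tick 5 -> clock=16. purged={e.com}
Op 9: tick 1 -> clock=17.
Op 10: insert b.com -> 10.0.0.5 (expiry=17+3=20). clock=17
Op 11: tick 2 -> clock=19.
Op 12: insert a.com -> 10.0.0.2 (expiry=19+16=35). clock=19
lookup b.com: present, ip=10.0.0.5 expiry=20 > clock=19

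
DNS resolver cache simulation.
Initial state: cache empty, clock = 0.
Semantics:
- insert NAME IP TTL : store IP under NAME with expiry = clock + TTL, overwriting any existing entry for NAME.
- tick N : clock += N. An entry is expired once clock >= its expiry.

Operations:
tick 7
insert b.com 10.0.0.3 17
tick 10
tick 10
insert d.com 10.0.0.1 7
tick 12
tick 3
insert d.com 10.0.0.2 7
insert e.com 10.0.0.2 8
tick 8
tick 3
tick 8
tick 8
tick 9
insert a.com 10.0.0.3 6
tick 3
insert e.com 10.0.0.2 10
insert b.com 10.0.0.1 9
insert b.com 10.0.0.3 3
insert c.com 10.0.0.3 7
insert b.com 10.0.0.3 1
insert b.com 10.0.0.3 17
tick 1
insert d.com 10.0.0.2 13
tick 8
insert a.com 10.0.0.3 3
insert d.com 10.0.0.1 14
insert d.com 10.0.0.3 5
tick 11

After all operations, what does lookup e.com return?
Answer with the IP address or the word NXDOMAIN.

Answer: NXDOMAIN

Derivation:
Op 1: tick 7 -> clock=7.
Op 2: insert b.com -> 10.0.0.3 (expiry=7+17=24). clock=7
Op 3: tick 10 -> clock=17.
Op 4: tick 10 -> clock=27. purged={b.com}
Op 5: insert d.com -> 10.0.0.1 (expiry=27+7=34). clock=27
Op 6: tick 12 -> clock=39. purged={d.com}
Op 7: tick 3 -> clock=42.
Op 8: insert d.com -> 10.0.0.2 (expiry=42+7=49). clock=42
Op 9: insert e.com -> 10.0.0.2 (expiry=42+8=50). clock=42
Op 10: tick 8 -> clock=50. purged={d.com,e.com}
Op 11: tick 3 -> clock=53.
Op 12: tick 8 -> clock=61.
Op 13: tick 8 -> clock=69.
Op 14: tick 9 -> clock=78.
Op 15: insert a.com -> 10.0.0.3 (expiry=78+6=84). clock=78
Op 16: tick 3 -> clock=81.
Op 17: insert e.com -> 10.0.0.2 (expiry=81+10=91). clock=81
Op 18: insert b.com -> 10.0.0.1 (expiry=81+9=90). clock=81
Op 19: insert b.com -> 10.0.0.3 (expiry=81+3=84). clock=81
Op 20: insert c.com -> 10.0.0.3 (expiry=81+7=88). clock=81
Op 21: insert b.com -> 10.0.0.3 (expiry=81+1=82). clock=81
Op 22: insert b.com -> 10.0.0.3 (expiry=81+17=98). clock=81
Op 23: tick 1 -> clock=82.
Op 24: insert d.com -> 10.0.0.2 (expiry=82+13=95). clock=82
Op 25: tick 8 -> clock=90. purged={a.com,c.com}
Op 26: insert a.com -> 10.0.0.3 (expiry=90+3=93). clock=90
Op 27: insert d.com -> 10.0.0.1 (expiry=90+14=104). clock=90
Op 28: insert d.com -> 10.0.0.3 (expiry=90+5=95). clock=90
Op 29: tick 11 -> clock=101. purged={a.com,b.com,d.com,e.com}
lookup e.com: not in cache (expired or never inserted)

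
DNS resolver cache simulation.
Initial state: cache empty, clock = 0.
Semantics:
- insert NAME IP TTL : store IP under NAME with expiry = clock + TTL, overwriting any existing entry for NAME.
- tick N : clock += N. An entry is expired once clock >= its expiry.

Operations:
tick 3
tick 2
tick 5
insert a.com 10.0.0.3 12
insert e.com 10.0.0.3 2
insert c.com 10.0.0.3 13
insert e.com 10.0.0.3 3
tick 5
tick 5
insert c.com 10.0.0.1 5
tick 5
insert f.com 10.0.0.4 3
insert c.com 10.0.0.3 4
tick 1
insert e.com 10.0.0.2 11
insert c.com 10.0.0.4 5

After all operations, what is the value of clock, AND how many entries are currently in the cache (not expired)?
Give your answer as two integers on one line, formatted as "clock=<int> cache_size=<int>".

Answer: clock=26 cache_size=3

Derivation:
Op 1: tick 3 -> clock=3.
Op 2: tick 2 -> clock=5.
Op 3: tick 5 -> clock=10.
Op 4: insert a.com -> 10.0.0.3 (expiry=10+12=22). clock=10
Op 5: insert e.com -> 10.0.0.3 (expiry=10+2=12). clock=10
Op 6: insert c.com -> 10.0.0.3 (expiry=10+13=23). clock=10
Op 7: insert e.com -> 10.0.0.3 (expiry=10+3=13). clock=10
Op 8: tick 5 -> clock=15. purged={e.com}
Op 9: tick 5 -> clock=20.
Op 10: insert c.com -> 10.0.0.1 (expiry=20+5=25). clock=20
Op 11: tick 5 -> clock=25. purged={a.com,c.com}
Op 12: insert f.com -> 10.0.0.4 (expiry=25+3=28). clock=25
Op 13: insert c.com -> 10.0.0.3 (expiry=25+4=29). clock=25
Op 14: tick 1 -> clock=26.
Op 15: insert e.com -> 10.0.0.2 (expiry=26+11=37). clock=26
Op 16: insert c.com -> 10.0.0.4 (expiry=26+5=31). clock=26
Final clock = 26
Final cache (unexpired): {c.com,e.com,f.com} -> size=3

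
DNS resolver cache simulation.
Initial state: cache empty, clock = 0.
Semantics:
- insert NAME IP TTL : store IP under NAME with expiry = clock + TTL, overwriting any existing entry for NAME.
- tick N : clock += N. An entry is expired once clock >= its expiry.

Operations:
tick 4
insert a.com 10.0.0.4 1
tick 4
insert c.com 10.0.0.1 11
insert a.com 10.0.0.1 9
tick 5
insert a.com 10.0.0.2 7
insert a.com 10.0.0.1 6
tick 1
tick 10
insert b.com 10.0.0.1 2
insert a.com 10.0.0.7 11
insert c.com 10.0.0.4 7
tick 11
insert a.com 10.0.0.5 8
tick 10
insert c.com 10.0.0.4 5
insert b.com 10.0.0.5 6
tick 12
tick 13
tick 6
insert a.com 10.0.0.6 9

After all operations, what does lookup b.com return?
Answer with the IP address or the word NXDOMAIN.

Answer: NXDOMAIN

Derivation:
Op 1: tick 4 -> clock=4.
Op 2: insert a.com -> 10.0.0.4 (expiry=4+1=5). clock=4
Op 3: tick 4 -> clock=8. purged={a.com}
Op 4: insert c.com -> 10.0.0.1 (expiry=8+11=19). clock=8
Op 5: insert a.com -> 10.0.0.1 (expiry=8+9=17). clock=8
Op 6: tick 5 -> clock=13.
Op 7: insert a.com -> 10.0.0.2 (expiry=13+7=20). clock=13
Op 8: insert a.com -> 10.0.0.1 (expiry=13+6=19). clock=13
Op 9: tick 1 -> clock=14.
Op 10: tick 10 -> clock=24. purged={a.com,c.com}
Op 11: insert b.com -> 10.0.0.1 (expiry=24+2=26). clock=24
Op 12: insert a.com -> 10.0.0.7 (expiry=24+11=35). clock=24
Op 13: insert c.com -> 10.0.0.4 (expiry=24+7=31). clock=24
Op 14: tick 11 -> clock=35. purged={a.com,b.com,c.com}
Op 15: insert a.com -> 10.0.0.5 (expiry=35+8=43). clock=35
Op 16: tick 10 -> clock=45. purged={a.com}
Op 17: insert c.com -> 10.0.0.4 (expiry=45+5=50). clock=45
Op 18: insert b.com -> 10.0.0.5 (expiry=45+6=51). clock=45
Op 19: tick 12 -> clock=57. purged={b.com,c.com}
Op 20: tick 13 -> clock=70.
Op 21: tick 6 -> clock=76.
Op 22: insert a.com -> 10.0.0.6 (expiry=76+9=85). clock=76
lookup b.com: not in cache (expired or never inserted)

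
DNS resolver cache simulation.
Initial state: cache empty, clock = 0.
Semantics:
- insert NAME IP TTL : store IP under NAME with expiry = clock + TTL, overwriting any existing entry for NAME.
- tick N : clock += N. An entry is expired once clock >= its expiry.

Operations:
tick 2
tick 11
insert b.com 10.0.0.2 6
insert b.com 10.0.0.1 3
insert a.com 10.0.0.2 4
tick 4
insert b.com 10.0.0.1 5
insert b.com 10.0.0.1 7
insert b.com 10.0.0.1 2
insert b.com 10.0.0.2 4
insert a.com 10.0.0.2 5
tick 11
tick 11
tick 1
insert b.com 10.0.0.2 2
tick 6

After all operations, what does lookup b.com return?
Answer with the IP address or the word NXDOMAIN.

Answer: NXDOMAIN

Derivation:
Op 1: tick 2 -> clock=2.
Op 2: tick 11 -> clock=13.
Op 3: insert b.com -> 10.0.0.2 (expiry=13+6=19). clock=13
Op 4: insert b.com -> 10.0.0.1 (expiry=13+3=16). clock=13
Op 5: insert a.com -> 10.0.0.2 (expiry=13+4=17). clock=13
Op 6: tick 4 -> clock=17. purged={a.com,b.com}
Op 7: insert b.com -> 10.0.0.1 (expiry=17+5=22). clock=17
Op 8: insert b.com -> 10.0.0.1 (expiry=17+7=24). clock=17
Op 9: insert b.com -> 10.0.0.1 (expiry=17+2=19). clock=17
Op 10: insert b.com -> 10.0.0.2 (expiry=17+4=21). clock=17
Op 11: insert a.com -> 10.0.0.2 (expiry=17+5=22). clock=17
Op 12: tick 11 -> clock=28. purged={a.com,b.com}
Op 13: tick 11 -> clock=39.
Op 14: tick 1 -> clock=40.
Op 15: insert b.com -> 10.0.0.2 (expiry=40+2=42). clock=40
Op 16: tick 6 -> clock=46. purged={b.com}
lookup b.com: not in cache (expired or never inserted)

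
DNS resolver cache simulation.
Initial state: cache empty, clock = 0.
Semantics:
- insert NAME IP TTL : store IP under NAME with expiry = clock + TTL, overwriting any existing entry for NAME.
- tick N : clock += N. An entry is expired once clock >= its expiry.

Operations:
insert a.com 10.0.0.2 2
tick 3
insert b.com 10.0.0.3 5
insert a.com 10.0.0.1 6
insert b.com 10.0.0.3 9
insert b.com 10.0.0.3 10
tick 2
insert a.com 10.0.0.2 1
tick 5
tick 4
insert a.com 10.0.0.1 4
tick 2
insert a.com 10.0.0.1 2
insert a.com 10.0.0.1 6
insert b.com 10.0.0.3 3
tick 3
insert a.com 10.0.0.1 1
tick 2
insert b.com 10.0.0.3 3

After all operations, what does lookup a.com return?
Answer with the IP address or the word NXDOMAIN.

Op 1: insert a.com -> 10.0.0.2 (expiry=0+2=2). clock=0
Op 2: tick 3 -> clock=3. purged={a.com}
Op 3: insert b.com -> 10.0.0.3 (expiry=3+5=8). clock=3
Op 4: insert a.com -> 10.0.0.1 (expiry=3+6=9). clock=3
Op 5: insert b.com -> 10.0.0.3 (expiry=3+9=12). clock=3
Op 6: insert b.com -> 10.0.0.3 (expiry=3+10=13). clock=3
Op 7: tick 2 -> clock=5.
Op 8: insert a.com -> 10.0.0.2 (expiry=5+1=6). clock=5
Op 9: tick 5 -> clock=10. purged={a.com}
Op 10: tick 4 -> clock=14. purged={b.com}
Op 11: insert a.com -> 10.0.0.1 (expiry=14+4=18). clock=14
Op 12: tick 2 -> clock=16.
Op 13: insert a.com -> 10.0.0.1 (expiry=16+2=18). clock=16
Op 14: insert a.com -> 10.0.0.1 (expiry=16+6=22). clock=16
Op 15: insert b.com -> 10.0.0.3 (expiry=16+3=19). clock=16
Op 16: tick 3 -> clock=19. purged={b.com}
Op 17: insert a.com -> 10.0.0.1 (expiry=19+1=20). clock=19
Op 18: tick 2 -> clock=21. purged={a.com}
Op 19: insert b.com -> 10.0.0.3 (expiry=21+3=24). clock=21
lookup a.com: not in cache (expired or never inserted)

Answer: NXDOMAIN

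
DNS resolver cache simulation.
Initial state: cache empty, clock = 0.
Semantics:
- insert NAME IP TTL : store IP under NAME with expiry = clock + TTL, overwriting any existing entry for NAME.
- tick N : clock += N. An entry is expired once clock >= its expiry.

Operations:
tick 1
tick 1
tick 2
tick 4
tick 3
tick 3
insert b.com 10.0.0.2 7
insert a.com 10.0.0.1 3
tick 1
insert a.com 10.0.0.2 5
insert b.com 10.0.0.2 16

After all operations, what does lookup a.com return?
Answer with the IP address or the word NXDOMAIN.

Op 1: tick 1 -> clock=1.
Op 2: tick 1 -> clock=2.
Op 3: tick 2 -> clock=4.
Op 4: tick 4 -> clock=8.
Op 5: tick 3 -> clock=11.
Op 6: tick 3 -> clock=14.
Op 7: insert b.com -> 10.0.0.2 (expiry=14+7=21). clock=14
Op 8: insert a.com -> 10.0.0.1 (expiry=14+3=17). clock=14
Op 9: tick 1 -> clock=15.
Op 10: insert a.com -> 10.0.0.2 (expiry=15+5=20). clock=15
Op 11: insert b.com -> 10.0.0.2 (expiry=15+16=31). clock=15
lookup a.com: present, ip=10.0.0.2 expiry=20 > clock=15

Answer: 10.0.0.2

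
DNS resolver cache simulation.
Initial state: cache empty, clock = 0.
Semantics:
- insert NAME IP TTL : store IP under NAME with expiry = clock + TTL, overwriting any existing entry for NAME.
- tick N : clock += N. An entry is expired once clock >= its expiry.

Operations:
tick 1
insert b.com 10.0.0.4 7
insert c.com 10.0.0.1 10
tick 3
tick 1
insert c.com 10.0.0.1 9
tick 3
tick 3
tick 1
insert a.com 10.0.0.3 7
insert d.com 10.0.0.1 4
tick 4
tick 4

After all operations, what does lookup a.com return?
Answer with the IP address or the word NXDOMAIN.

Answer: NXDOMAIN

Derivation:
Op 1: tick 1 -> clock=1.
Op 2: insert b.com -> 10.0.0.4 (expiry=1+7=8). clock=1
Op 3: insert c.com -> 10.0.0.1 (expiry=1+10=11). clock=1
Op 4: tick 3 -> clock=4.
Op 5: tick 1 -> clock=5.
Op 6: insert c.com -> 10.0.0.1 (expiry=5+9=14). clock=5
Op 7: tick 3 -> clock=8. purged={b.com}
Op 8: tick 3 -> clock=11.
Op 9: tick 1 -> clock=12.
Op 10: insert a.com -> 10.0.0.3 (expiry=12+7=19). clock=12
Op 11: insert d.com -> 10.0.0.1 (expiry=12+4=16). clock=12
Op 12: tick 4 -> clock=16. purged={c.com,d.com}
Op 13: tick 4 -> clock=20. purged={a.com}
lookup a.com: not in cache (expired or never inserted)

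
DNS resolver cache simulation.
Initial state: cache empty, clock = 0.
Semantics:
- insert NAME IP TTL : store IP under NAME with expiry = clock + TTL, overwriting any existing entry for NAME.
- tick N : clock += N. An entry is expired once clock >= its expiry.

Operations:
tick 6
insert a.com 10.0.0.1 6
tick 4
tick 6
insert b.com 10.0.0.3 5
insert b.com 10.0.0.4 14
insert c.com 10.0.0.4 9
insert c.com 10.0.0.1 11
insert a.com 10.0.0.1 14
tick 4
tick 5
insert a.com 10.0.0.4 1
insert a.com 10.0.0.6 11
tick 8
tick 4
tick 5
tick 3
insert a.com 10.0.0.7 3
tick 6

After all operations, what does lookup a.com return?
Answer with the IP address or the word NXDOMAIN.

Answer: NXDOMAIN

Derivation:
Op 1: tick 6 -> clock=6.
Op 2: insert a.com -> 10.0.0.1 (expiry=6+6=12). clock=6
Op 3: tick 4 -> clock=10.
Op 4: tick 6 -> clock=16. purged={a.com}
Op 5: insert b.com -> 10.0.0.3 (expiry=16+5=21). clock=16
Op 6: insert b.com -> 10.0.0.4 (expiry=16+14=30). clock=16
Op 7: insert c.com -> 10.0.0.4 (expiry=16+9=25). clock=16
Op 8: insert c.com -> 10.0.0.1 (expiry=16+11=27). clock=16
Op 9: insert a.com -> 10.0.0.1 (expiry=16+14=30). clock=16
Op 10: tick 4 -> clock=20.
Op 11: tick 5 -> clock=25.
Op 12: insert a.com -> 10.0.0.4 (expiry=25+1=26). clock=25
Op 13: insert a.com -> 10.0.0.6 (expiry=25+11=36). clock=25
Op 14: tick 8 -> clock=33. purged={b.com,c.com}
Op 15: tick 4 -> clock=37. purged={a.com}
Op 16: tick 5 -> clock=42.
Op 17: tick 3 -> clock=45.
Op 18: insert a.com -> 10.0.0.7 (expiry=45+3=48). clock=45
Op 19: tick 6 -> clock=51. purged={a.com}
lookup a.com: not in cache (expired or never inserted)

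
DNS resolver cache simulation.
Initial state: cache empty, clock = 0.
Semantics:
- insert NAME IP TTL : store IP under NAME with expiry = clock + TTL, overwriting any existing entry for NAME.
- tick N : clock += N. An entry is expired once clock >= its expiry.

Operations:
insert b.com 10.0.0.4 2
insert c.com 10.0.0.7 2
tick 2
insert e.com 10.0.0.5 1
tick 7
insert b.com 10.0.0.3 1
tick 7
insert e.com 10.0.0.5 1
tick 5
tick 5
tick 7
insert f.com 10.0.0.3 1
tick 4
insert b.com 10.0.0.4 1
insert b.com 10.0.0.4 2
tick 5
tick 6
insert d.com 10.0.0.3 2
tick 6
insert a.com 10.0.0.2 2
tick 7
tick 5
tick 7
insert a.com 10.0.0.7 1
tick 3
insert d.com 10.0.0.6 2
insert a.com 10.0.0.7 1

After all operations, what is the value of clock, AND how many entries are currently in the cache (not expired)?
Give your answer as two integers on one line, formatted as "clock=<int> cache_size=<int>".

Answer: clock=76 cache_size=2

Derivation:
Op 1: insert b.com -> 10.0.0.4 (expiry=0+2=2). clock=0
Op 2: insert c.com -> 10.0.0.7 (expiry=0+2=2). clock=0
Op 3: tick 2 -> clock=2. purged={b.com,c.com}
Op 4: insert e.com -> 10.0.0.5 (expiry=2+1=3). clock=2
Op 5: tick 7 -> clock=9. purged={e.com}
Op 6: insert b.com -> 10.0.0.3 (expiry=9+1=10). clock=9
Op 7: tick 7 -> clock=16. purged={b.com}
Op 8: insert e.com -> 10.0.0.5 (expiry=16+1=17). clock=16
Op 9: tick 5 -> clock=21. purged={e.com}
Op 10: tick 5 -> clock=26.
Op 11: tick 7 -> clock=33.
Op 12: insert f.com -> 10.0.0.3 (expiry=33+1=34). clock=33
Op 13: tick 4 -> clock=37. purged={f.com}
Op 14: insert b.com -> 10.0.0.4 (expiry=37+1=38). clock=37
Op 15: insert b.com -> 10.0.0.4 (expiry=37+2=39). clock=37
Op 16: tick 5 -> clock=42. purged={b.com}
Op 17: tick 6 -> clock=48.
Op 18: insert d.com -> 10.0.0.3 (expiry=48+2=50). clock=48
Op 19: tick 6 -> clock=54. purged={d.com}
Op 20: insert a.com -> 10.0.0.2 (expiry=54+2=56). clock=54
Op 21: tick 7 -> clock=61. purged={a.com}
Op 22: tick 5 -> clock=66.
Op 23: tick 7 -> clock=73.
Op 24: insert a.com -> 10.0.0.7 (expiry=73+1=74). clock=73
Op 25: tick 3 -> clock=76. purged={a.com}
Op 26: insert d.com -> 10.0.0.6 (expiry=76+2=78). clock=76
Op 27: insert a.com -> 10.0.0.7 (expiry=76+1=77). clock=76
Final clock = 76
Final cache (unexpired): {a.com,d.com} -> size=2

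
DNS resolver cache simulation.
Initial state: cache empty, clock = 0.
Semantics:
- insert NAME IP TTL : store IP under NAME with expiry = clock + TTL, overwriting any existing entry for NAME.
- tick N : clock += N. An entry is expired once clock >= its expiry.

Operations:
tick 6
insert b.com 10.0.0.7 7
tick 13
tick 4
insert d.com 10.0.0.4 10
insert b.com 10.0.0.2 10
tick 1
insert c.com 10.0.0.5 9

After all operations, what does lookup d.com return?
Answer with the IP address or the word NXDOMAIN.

Answer: 10.0.0.4

Derivation:
Op 1: tick 6 -> clock=6.
Op 2: insert b.com -> 10.0.0.7 (expiry=6+7=13). clock=6
Op 3: tick 13 -> clock=19. purged={b.com}
Op 4: tick 4 -> clock=23.
Op 5: insert d.com -> 10.0.0.4 (expiry=23+10=33). clock=23
Op 6: insert b.com -> 10.0.0.2 (expiry=23+10=33). clock=23
Op 7: tick 1 -> clock=24.
Op 8: insert c.com -> 10.0.0.5 (expiry=24+9=33). clock=24
lookup d.com: present, ip=10.0.0.4 expiry=33 > clock=24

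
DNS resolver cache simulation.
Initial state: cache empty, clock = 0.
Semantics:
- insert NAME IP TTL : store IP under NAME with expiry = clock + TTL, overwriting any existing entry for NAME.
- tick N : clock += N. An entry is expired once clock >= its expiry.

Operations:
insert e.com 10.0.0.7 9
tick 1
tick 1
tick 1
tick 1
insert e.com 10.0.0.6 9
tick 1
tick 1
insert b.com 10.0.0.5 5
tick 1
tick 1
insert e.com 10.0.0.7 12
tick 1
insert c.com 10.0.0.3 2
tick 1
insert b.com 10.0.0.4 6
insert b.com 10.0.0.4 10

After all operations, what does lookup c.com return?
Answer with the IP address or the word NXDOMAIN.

Op 1: insert e.com -> 10.0.0.7 (expiry=0+9=9). clock=0
Op 2: tick 1 -> clock=1.
Op 3: tick 1 -> clock=2.
Op 4: tick 1 -> clock=3.
Op 5: tick 1 -> clock=4.
Op 6: insert e.com -> 10.0.0.6 (expiry=4+9=13). clock=4
Op 7: tick 1 -> clock=5.
Op 8: tick 1 -> clock=6.
Op 9: insert b.com -> 10.0.0.5 (expiry=6+5=11). clock=6
Op 10: tick 1 -> clock=7.
Op 11: tick 1 -> clock=8.
Op 12: insert e.com -> 10.0.0.7 (expiry=8+12=20). clock=8
Op 13: tick 1 -> clock=9.
Op 14: insert c.com -> 10.0.0.3 (expiry=9+2=11). clock=9
Op 15: tick 1 -> clock=10.
Op 16: insert b.com -> 10.0.0.4 (expiry=10+6=16). clock=10
Op 17: insert b.com -> 10.0.0.4 (expiry=10+10=20). clock=10
lookup c.com: present, ip=10.0.0.3 expiry=11 > clock=10

Answer: 10.0.0.3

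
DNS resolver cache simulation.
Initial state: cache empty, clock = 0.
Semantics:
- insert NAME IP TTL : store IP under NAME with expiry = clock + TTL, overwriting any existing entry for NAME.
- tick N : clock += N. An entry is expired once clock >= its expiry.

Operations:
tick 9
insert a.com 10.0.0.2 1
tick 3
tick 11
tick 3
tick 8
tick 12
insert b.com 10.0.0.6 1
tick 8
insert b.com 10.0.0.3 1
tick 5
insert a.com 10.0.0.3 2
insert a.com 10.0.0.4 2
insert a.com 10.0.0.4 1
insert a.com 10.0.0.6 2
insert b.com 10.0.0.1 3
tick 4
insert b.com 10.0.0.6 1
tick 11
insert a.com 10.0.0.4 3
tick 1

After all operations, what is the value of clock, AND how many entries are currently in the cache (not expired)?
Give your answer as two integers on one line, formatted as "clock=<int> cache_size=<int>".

Op 1: tick 9 -> clock=9.
Op 2: insert a.com -> 10.0.0.2 (expiry=9+1=10). clock=9
Op 3: tick 3 -> clock=12. purged={a.com}
Op 4: tick 11 -> clock=23.
Op 5: tick 3 -> clock=26.
Op 6: tick 8 -> clock=34.
Op 7: tick 12 -> clock=46.
Op 8: insert b.com -> 10.0.0.6 (expiry=46+1=47). clock=46
Op 9: tick 8 -> clock=54. purged={b.com}
Op 10: insert b.com -> 10.0.0.3 (expiry=54+1=55). clock=54
Op 11: tick 5 -> clock=59. purged={b.com}
Op 12: insert a.com -> 10.0.0.3 (expiry=59+2=61). clock=59
Op 13: insert a.com -> 10.0.0.4 (expiry=59+2=61). clock=59
Op 14: insert a.com -> 10.0.0.4 (expiry=59+1=60). clock=59
Op 15: insert a.com -> 10.0.0.6 (expiry=59+2=61). clock=59
Op 16: insert b.com -> 10.0.0.1 (expiry=59+3=62). clock=59
Op 17: tick 4 -> clock=63. purged={a.com,b.com}
Op 18: insert b.com -> 10.0.0.6 (expiry=63+1=64). clock=63
Op 19: tick 11 -> clock=74. purged={b.com}
Op 20: insert a.com -> 10.0.0.4 (expiry=74+3=77). clock=74
Op 21: tick 1 -> clock=75.
Final clock = 75
Final cache (unexpired): {a.com} -> size=1

Answer: clock=75 cache_size=1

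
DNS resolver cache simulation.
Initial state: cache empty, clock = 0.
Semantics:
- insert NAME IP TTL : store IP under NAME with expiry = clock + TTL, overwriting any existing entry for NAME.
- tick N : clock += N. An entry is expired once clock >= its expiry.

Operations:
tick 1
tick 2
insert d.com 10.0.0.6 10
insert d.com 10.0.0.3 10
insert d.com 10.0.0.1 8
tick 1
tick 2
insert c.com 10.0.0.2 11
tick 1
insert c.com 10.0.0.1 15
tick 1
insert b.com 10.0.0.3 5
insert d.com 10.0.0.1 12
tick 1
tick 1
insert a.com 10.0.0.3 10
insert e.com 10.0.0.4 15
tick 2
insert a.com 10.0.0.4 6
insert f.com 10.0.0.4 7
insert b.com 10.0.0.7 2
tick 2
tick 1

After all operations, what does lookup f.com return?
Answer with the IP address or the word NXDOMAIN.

Op 1: tick 1 -> clock=1.
Op 2: tick 2 -> clock=3.
Op 3: insert d.com -> 10.0.0.6 (expiry=3+10=13). clock=3
Op 4: insert d.com -> 10.0.0.3 (expiry=3+10=13). clock=3
Op 5: insert d.com -> 10.0.0.1 (expiry=3+8=11). clock=3
Op 6: tick 1 -> clock=4.
Op 7: tick 2 -> clock=6.
Op 8: insert c.com -> 10.0.0.2 (expiry=6+11=17). clock=6
Op 9: tick 1 -> clock=7.
Op 10: insert c.com -> 10.0.0.1 (expiry=7+15=22). clock=7
Op 11: tick 1 -> clock=8.
Op 12: insert b.com -> 10.0.0.3 (expiry=8+5=13). clock=8
Op 13: insert d.com -> 10.0.0.1 (expiry=8+12=20). clock=8
Op 14: tick 1 -> clock=9.
Op 15: tick 1 -> clock=10.
Op 16: insert a.com -> 10.0.0.3 (expiry=10+10=20). clock=10
Op 17: insert e.com -> 10.0.0.4 (expiry=10+15=25). clock=10
Op 18: tick 2 -> clock=12.
Op 19: insert a.com -> 10.0.0.4 (expiry=12+6=18). clock=12
Op 20: insert f.com -> 10.0.0.4 (expiry=12+7=19). clock=12
Op 21: insert b.com -> 10.0.0.7 (expiry=12+2=14). clock=12
Op 22: tick 2 -> clock=14. purged={b.com}
Op 23: tick 1 -> clock=15.
lookup f.com: present, ip=10.0.0.4 expiry=19 > clock=15

Answer: 10.0.0.4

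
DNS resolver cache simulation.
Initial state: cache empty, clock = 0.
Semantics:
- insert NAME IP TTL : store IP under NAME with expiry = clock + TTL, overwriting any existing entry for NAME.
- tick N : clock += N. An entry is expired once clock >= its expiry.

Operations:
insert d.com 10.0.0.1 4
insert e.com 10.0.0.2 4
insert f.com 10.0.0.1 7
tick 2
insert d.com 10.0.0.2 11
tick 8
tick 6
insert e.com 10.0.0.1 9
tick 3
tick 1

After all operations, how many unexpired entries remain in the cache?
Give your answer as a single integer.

Answer: 1

Derivation:
Op 1: insert d.com -> 10.0.0.1 (expiry=0+4=4). clock=0
Op 2: insert e.com -> 10.0.0.2 (expiry=0+4=4). clock=0
Op 3: insert f.com -> 10.0.0.1 (expiry=0+7=7). clock=0
Op 4: tick 2 -> clock=2.
Op 5: insert d.com -> 10.0.0.2 (expiry=2+11=13). clock=2
Op 6: tick 8 -> clock=10. purged={e.com,f.com}
Op 7: tick 6 -> clock=16. purged={d.com}
Op 8: insert e.com -> 10.0.0.1 (expiry=16+9=25). clock=16
Op 9: tick 3 -> clock=19.
Op 10: tick 1 -> clock=20.
Final cache (unexpired): {e.com} -> size=1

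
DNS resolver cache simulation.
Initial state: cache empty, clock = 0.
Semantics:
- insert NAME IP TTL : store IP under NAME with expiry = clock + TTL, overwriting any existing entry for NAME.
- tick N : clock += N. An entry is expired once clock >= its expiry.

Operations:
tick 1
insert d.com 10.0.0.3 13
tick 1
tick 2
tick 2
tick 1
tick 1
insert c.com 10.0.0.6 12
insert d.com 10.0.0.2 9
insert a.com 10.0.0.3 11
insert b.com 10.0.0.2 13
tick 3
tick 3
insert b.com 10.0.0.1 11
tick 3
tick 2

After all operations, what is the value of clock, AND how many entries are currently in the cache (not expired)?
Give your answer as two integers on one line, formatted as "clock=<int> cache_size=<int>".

Op 1: tick 1 -> clock=1.
Op 2: insert d.com -> 10.0.0.3 (expiry=1+13=14). clock=1
Op 3: tick 1 -> clock=2.
Op 4: tick 2 -> clock=4.
Op 5: tick 2 -> clock=6.
Op 6: tick 1 -> clock=7.
Op 7: tick 1 -> clock=8.
Op 8: insert c.com -> 10.0.0.6 (expiry=8+12=20). clock=8
Op 9: insert d.com -> 10.0.0.2 (expiry=8+9=17). clock=8
Op 10: insert a.com -> 10.0.0.3 (expiry=8+11=19). clock=8
Op 11: insert b.com -> 10.0.0.2 (expiry=8+13=21). clock=8
Op 12: tick 3 -> clock=11.
Op 13: tick 3 -> clock=14.
Op 14: insert b.com -> 10.0.0.1 (expiry=14+11=25). clock=14
Op 15: tick 3 -> clock=17. purged={d.com}
Op 16: tick 2 -> clock=19. purged={a.com}
Final clock = 19
Final cache (unexpired): {b.com,c.com} -> size=2

Answer: clock=19 cache_size=2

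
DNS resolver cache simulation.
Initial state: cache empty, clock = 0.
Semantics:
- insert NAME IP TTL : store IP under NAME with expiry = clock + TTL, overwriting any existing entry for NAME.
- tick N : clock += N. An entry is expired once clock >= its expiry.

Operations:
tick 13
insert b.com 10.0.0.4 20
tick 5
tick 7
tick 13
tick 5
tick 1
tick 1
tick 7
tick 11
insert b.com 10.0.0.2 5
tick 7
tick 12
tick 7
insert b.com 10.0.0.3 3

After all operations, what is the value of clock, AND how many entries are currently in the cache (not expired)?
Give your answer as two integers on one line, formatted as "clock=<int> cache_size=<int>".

Answer: clock=89 cache_size=1

Derivation:
Op 1: tick 13 -> clock=13.
Op 2: insert b.com -> 10.0.0.4 (expiry=13+20=33). clock=13
Op 3: tick 5 -> clock=18.
Op 4: tick 7 -> clock=25.
Op 5: tick 13 -> clock=38. purged={b.com}
Op 6: tick 5 -> clock=43.
Op 7: tick 1 -> clock=44.
Op 8: tick 1 -> clock=45.
Op 9: tick 7 -> clock=52.
Op 10: tick 11 -> clock=63.
Op 11: insert b.com -> 10.0.0.2 (expiry=63+5=68). clock=63
Op 12: tick 7 -> clock=70. purged={b.com}
Op 13: tick 12 -> clock=82.
Op 14: tick 7 -> clock=89.
Op 15: insert b.com -> 10.0.0.3 (expiry=89+3=92). clock=89
Final clock = 89
Final cache (unexpired): {b.com} -> size=1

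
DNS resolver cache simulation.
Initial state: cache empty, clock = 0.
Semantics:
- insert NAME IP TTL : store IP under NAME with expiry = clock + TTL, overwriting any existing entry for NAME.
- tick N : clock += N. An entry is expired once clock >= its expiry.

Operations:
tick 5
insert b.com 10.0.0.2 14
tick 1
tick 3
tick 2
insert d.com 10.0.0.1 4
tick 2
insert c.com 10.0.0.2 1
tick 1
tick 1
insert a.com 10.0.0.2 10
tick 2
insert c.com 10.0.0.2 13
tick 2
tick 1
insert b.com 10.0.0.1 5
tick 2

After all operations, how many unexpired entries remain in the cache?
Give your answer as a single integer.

Answer: 3

Derivation:
Op 1: tick 5 -> clock=5.
Op 2: insert b.com -> 10.0.0.2 (expiry=5+14=19). clock=5
Op 3: tick 1 -> clock=6.
Op 4: tick 3 -> clock=9.
Op 5: tick 2 -> clock=11.
Op 6: insert d.com -> 10.0.0.1 (expiry=11+4=15). clock=11
Op 7: tick 2 -> clock=13.
Op 8: insert c.com -> 10.0.0.2 (expiry=13+1=14). clock=13
Op 9: tick 1 -> clock=14. purged={c.com}
Op 10: tick 1 -> clock=15. purged={d.com}
Op 11: insert a.com -> 10.0.0.2 (expiry=15+10=25). clock=15
Op 12: tick 2 -> clock=17.
Op 13: insert c.com -> 10.0.0.2 (expiry=17+13=30). clock=17
Op 14: tick 2 -> clock=19. purged={b.com}
Op 15: tick 1 -> clock=20.
Op 16: insert b.com -> 10.0.0.1 (expiry=20+5=25). clock=20
Op 17: tick 2 -> clock=22.
Final cache (unexpired): {a.com,b.com,c.com} -> size=3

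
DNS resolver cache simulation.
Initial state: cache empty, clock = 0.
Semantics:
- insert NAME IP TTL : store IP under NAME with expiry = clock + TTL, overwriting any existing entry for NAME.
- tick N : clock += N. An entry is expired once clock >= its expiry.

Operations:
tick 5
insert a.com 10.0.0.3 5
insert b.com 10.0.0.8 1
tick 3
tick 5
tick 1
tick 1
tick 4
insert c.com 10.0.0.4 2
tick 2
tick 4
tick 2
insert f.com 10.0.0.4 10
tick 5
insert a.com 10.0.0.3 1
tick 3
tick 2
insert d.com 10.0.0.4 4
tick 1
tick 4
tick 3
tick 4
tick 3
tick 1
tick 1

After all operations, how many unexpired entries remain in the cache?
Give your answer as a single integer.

Answer: 0

Derivation:
Op 1: tick 5 -> clock=5.
Op 2: insert a.com -> 10.0.0.3 (expiry=5+5=10). clock=5
Op 3: insert b.com -> 10.0.0.8 (expiry=5+1=6). clock=5
Op 4: tick 3 -> clock=8. purged={b.com}
Op 5: tick 5 -> clock=13. purged={a.com}
Op 6: tick 1 -> clock=14.
Op 7: tick 1 -> clock=15.
Op 8: tick 4 -> clock=19.
Op 9: insert c.com -> 10.0.0.4 (expiry=19+2=21). clock=19
Op 10: tick 2 -> clock=21. purged={c.com}
Op 11: tick 4 -> clock=25.
Op 12: tick 2 -> clock=27.
Op 13: insert f.com -> 10.0.0.4 (expiry=27+10=37). clock=27
Op 14: tick 5 -> clock=32.
Op 15: insert a.com -> 10.0.0.3 (expiry=32+1=33). clock=32
Op 16: tick 3 -> clock=35. purged={a.com}
Op 17: tick 2 -> clock=37. purged={f.com}
Op 18: insert d.com -> 10.0.0.4 (expiry=37+4=41). clock=37
Op 19: tick 1 -> clock=38.
Op 20: tick 4 -> clock=42. purged={d.com}
Op 21: tick 3 -> clock=45.
Op 22: tick 4 -> clock=49.
Op 23: tick 3 -> clock=52.
Op 24: tick 1 -> clock=53.
Op 25: tick 1 -> clock=54.
Final cache (unexpired): {} -> size=0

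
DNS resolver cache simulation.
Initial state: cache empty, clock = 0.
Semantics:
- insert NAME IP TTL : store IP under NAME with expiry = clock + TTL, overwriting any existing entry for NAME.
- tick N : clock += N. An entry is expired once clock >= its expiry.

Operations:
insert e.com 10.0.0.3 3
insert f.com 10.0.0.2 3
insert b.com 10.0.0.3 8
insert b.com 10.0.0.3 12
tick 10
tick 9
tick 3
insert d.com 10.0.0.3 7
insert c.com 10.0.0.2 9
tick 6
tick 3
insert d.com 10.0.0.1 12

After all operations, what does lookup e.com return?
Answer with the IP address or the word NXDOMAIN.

Op 1: insert e.com -> 10.0.0.3 (expiry=0+3=3). clock=0
Op 2: insert f.com -> 10.0.0.2 (expiry=0+3=3). clock=0
Op 3: insert b.com -> 10.0.0.3 (expiry=0+8=8). clock=0
Op 4: insert b.com -> 10.0.0.3 (expiry=0+12=12). clock=0
Op 5: tick 10 -> clock=10. purged={e.com,f.com}
Op 6: tick 9 -> clock=19. purged={b.com}
Op 7: tick 3 -> clock=22.
Op 8: insert d.com -> 10.0.0.3 (expiry=22+7=29). clock=22
Op 9: insert c.com -> 10.0.0.2 (expiry=22+9=31). clock=22
Op 10: tick 6 -> clock=28.
Op 11: tick 3 -> clock=31. purged={c.com,d.com}
Op 12: insert d.com -> 10.0.0.1 (expiry=31+12=43). clock=31
lookup e.com: not in cache (expired or never inserted)

Answer: NXDOMAIN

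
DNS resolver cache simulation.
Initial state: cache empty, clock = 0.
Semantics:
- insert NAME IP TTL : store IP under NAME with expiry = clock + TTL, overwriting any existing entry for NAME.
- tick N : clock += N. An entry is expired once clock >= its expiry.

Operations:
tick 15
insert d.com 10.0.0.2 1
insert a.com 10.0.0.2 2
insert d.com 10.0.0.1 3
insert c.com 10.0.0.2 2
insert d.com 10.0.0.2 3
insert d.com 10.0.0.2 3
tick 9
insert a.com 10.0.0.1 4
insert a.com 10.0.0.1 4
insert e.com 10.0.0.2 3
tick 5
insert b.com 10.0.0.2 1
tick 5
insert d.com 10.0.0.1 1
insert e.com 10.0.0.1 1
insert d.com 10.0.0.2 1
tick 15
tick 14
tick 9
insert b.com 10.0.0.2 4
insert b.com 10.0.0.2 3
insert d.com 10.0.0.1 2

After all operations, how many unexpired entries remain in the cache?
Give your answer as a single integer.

Answer: 2

Derivation:
Op 1: tick 15 -> clock=15.
Op 2: insert d.com -> 10.0.0.2 (expiry=15+1=16). clock=15
Op 3: insert a.com -> 10.0.0.2 (expiry=15+2=17). clock=15
Op 4: insert d.com -> 10.0.0.1 (expiry=15+3=18). clock=15
Op 5: insert c.com -> 10.0.0.2 (expiry=15+2=17). clock=15
Op 6: insert d.com -> 10.0.0.2 (expiry=15+3=18). clock=15
Op 7: insert d.com -> 10.0.0.2 (expiry=15+3=18). clock=15
Op 8: tick 9 -> clock=24. purged={a.com,c.com,d.com}
Op 9: insert a.com -> 10.0.0.1 (expiry=24+4=28). clock=24
Op 10: insert a.com -> 10.0.0.1 (expiry=24+4=28). clock=24
Op 11: insert e.com -> 10.0.0.2 (expiry=24+3=27). clock=24
Op 12: tick 5 -> clock=29. purged={a.com,e.com}
Op 13: insert b.com -> 10.0.0.2 (expiry=29+1=30). clock=29
Op 14: tick 5 -> clock=34. purged={b.com}
Op 15: insert d.com -> 10.0.0.1 (expiry=34+1=35). clock=34
Op 16: insert e.com -> 10.0.0.1 (expiry=34+1=35). clock=34
Op 17: insert d.com -> 10.0.0.2 (expiry=34+1=35). clock=34
Op 18: tick 15 -> clock=49. purged={d.com,e.com}
Op 19: tick 14 -> clock=63.
Op 20: tick 9 -> clock=72.
Op 21: insert b.com -> 10.0.0.2 (expiry=72+4=76). clock=72
Op 22: insert b.com -> 10.0.0.2 (expiry=72+3=75). clock=72
Op 23: insert d.com -> 10.0.0.1 (expiry=72+2=74). clock=72
Final cache (unexpired): {b.com,d.com} -> size=2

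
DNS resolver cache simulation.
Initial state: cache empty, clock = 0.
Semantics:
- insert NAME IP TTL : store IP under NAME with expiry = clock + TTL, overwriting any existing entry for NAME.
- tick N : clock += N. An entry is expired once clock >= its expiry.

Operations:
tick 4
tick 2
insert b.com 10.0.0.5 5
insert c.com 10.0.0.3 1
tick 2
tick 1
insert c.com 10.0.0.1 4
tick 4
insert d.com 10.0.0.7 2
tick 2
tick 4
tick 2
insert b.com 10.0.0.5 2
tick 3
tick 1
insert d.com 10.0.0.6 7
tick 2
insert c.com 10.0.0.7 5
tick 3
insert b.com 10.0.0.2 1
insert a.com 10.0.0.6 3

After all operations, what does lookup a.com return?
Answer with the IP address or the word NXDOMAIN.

Op 1: tick 4 -> clock=4.
Op 2: tick 2 -> clock=6.
Op 3: insert b.com -> 10.0.0.5 (expiry=6+5=11). clock=6
Op 4: insert c.com -> 10.0.0.3 (expiry=6+1=7). clock=6
Op 5: tick 2 -> clock=8. purged={c.com}
Op 6: tick 1 -> clock=9.
Op 7: insert c.com -> 10.0.0.1 (expiry=9+4=13). clock=9
Op 8: tick 4 -> clock=13. purged={b.com,c.com}
Op 9: insert d.com -> 10.0.0.7 (expiry=13+2=15). clock=13
Op 10: tick 2 -> clock=15. purged={d.com}
Op 11: tick 4 -> clock=19.
Op 12: tick 2 -> clock=21.
Op 13: insert b.com -> 10.0.0.5 (expiry=21+2=23). clock=21
Op 14: tick 3 -> clock=24. purged={b.com}
Op 15: tick 1 -> clock=25.
Op 16: insert d.com -> 10.0.0.6 (expiry=25+7=32). clock=25
Op 17: tick 2 -> clock=27.
Op 18: insert c.com -> 10.0.0.7 (expiry=27+5=32). clock=27
Op 19: tick 3 -> clock=30.
Op 20: insert b.com -> 10.0.0.2 (expiry=30+1=31). clock=30
Op 21: insert a.com -> 10.0.0.6 (expiry=30+3=33). clock=30
lookup a.com: present, ip=10.0.0.6 expiry=33 > clock=30

Answer: 10.0.0.6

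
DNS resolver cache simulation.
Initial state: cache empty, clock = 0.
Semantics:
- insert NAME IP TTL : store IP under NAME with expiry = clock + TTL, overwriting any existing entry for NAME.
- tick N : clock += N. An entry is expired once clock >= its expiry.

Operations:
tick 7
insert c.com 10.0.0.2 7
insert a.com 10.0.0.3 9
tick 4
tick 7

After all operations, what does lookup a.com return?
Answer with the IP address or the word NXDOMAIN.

Answer: NXDOMAIN

Derivation:
Op 1: tick 7 -> clock=7.
Op 2: insert c.com -> 10.0.0.2 (expiry=7+7=14). clock=7
Op 3: insert a.com -> 10.0.0.3 (expiry=7+9=16). clock=7
Op 4: tick 4 -> clock=11.
Op 5: tick 7 -> clock=18. purged={a.com,c.com}
lookup a.com: not in cache (expired or never inserted)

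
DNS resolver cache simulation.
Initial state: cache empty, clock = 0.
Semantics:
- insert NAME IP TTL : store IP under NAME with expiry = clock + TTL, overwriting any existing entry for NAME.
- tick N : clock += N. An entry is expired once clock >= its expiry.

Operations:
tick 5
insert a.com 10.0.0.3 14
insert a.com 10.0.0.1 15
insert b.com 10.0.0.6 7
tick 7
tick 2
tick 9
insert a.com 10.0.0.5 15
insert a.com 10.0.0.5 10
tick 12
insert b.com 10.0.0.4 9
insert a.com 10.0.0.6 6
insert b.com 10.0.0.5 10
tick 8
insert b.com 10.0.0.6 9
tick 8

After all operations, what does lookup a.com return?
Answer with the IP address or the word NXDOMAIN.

Op 1: tick 5 -> clock=5.
Op 2: insert a.com -> 10.0.0.3 (expiry=5+14=19). clock=5
Op 3: insert a.com -> 10.0.0.1 (expiry=5+15=20). clock=5
Op 4: insert b.com -> 10.0.0.6 (expiry=5+7=12). clock=5
Op 5: tick 7 -> clock=12. purged={b.com}
Op 6: tick 2 -> clock=14.
Op 7: tick 9 -> clock=23. purged={a.com}
Op 8: insert a.com -> 10.0.0.5 (expiry=23+15=38). clock=23
Op 9: insert a.com -> 10.0.0.5 (expiry=23+10=33). clock=23
Op 10: tick 12 -> clock=35. purged={a.com}
Op 11: insert b.com -> 10.0.0.4 (expiry=35+9=44). clock=35
Op 12: insert a.com -> 10.0.0.6 (expiry=35+6=41). clock=35
Op 13: insert b.com -> 10.0.0.5 (expiry=35+10=45). clock=35
Op 14: tick 8 -> clock=43. purged={a.com}
Op 15: insert b.com -> 10.0.0.6 (expiry=43+9=52). clock=43
Op 16: tick 8 -> clock=51.
lookup a.com: not in cache (expired or never inserted)

Answer: NXDOMAIN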